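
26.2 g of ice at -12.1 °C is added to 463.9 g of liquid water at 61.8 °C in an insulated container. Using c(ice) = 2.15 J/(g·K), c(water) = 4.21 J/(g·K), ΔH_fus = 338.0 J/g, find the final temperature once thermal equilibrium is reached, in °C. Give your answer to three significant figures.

T_f = 53.9 °C

Heat to bring ice to 0 °C and melt it: q₁ = 26.2×2.15×12.1 + 26.2×338.0 = 9537.2 J
Heat the water can supply cooling to 0 °C: 463.9×4.21×61.8 = 120697 J > q₁, so all ice melts.
Energy balance: 463.9×4.21×(61.8 − T) = 9537.2 + 26.2×4.21×(T − 0)
1953.019(61.8 − T) = 9537.2 + 110.302 T
120697 − 9537.2 = 2063.321 T
T = 111159.8 / 2063.321 = 53.87 °C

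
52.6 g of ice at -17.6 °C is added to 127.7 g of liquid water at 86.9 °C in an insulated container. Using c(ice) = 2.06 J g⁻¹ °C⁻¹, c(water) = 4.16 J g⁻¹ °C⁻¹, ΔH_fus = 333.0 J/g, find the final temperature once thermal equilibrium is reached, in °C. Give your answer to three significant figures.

T_f = 35.7 °C

Heat to bring ice to 0 °C and melt it: q₁ = 52.6×2.06×17.6 + 52.6×333.0 = 19423 J
Heat the water can supply cooling to 0 °C: 127.7×4.16×86.9 = 46164.1 J > q₁, so all ice melts.
Energy balance: 127.7×4.16×(86.9 − T) = 19423 + 52.6×4.16×(T − 0)
531.232(86.9 − T) = 19423 + 218.816 T
46164.1 − 19423 = 750.048 T
T = 26741.1 / 750.048 = 35.65 °C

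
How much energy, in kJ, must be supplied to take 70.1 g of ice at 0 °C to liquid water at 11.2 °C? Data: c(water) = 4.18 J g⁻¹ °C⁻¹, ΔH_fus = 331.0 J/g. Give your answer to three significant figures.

q1 (melt at 0 °C): 70.1 × 331.0 = 23203 J
q2 (heat water 0.0→11.2 °C): 70.1 × 4.18 × 11.2 = 3282 J
Total: 23203 + 3282 = 26485 J = 26.5 kJ

q = 26.5 kJ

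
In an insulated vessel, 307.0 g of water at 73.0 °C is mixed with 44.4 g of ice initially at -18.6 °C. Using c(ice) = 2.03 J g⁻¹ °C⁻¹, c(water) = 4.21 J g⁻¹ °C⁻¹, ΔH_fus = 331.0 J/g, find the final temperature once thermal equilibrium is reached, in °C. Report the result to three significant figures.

T_f = 52.7 °C

Heat to bring ice to 0 °C and melt it: q₁ = 44.4×2.03×18.6 + 44.4×331.0 = 16373 J
Heat the water can supply cooling to 0 °C: 307.0×4.21×73.0 = 94350.3 J > q₁, so all ice melts.
Energy balance: 307.0×4.21×(73.0 − T) = 16373 + 44.4×4.21×(T − 0)
1292.47(73.0 − T) = 16373 + 186.924 T
94350.3 − 16373 = 1479.394 T
T = 77977.3 / 1479.394 = 52.71 °C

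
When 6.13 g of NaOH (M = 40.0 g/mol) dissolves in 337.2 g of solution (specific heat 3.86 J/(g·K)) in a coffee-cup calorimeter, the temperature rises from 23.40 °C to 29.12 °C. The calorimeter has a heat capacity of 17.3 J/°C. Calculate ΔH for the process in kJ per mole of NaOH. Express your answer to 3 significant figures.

|ΔT| = |29.12 − 23.40| = 5.72 °C
|q_surr| = (337.2 × 3.86 + 17.3) × 5.72 = 1318.892 × 5.72 = 7544 J
n(NaOH) = 6.13 / 40.0 = 0.1533 mol
Temperature rose, so q_rxn = −|q_surr| = -7.544 kJ
ΔH = q_rxn / n = -49.21 kJ/mol

ΔH = -49.2 kJ/mol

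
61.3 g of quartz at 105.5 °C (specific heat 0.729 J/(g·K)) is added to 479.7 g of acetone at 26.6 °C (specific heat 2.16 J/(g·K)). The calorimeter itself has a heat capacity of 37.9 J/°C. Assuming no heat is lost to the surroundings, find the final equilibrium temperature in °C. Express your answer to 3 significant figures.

Heat lost by quartz = heat gained by acetone + calorimeter.
(61.3)(0.729)(105.5 − T) = [(479.7)(2.16) + 37.9](T − 26.6)
44.6877 (105.5 − T) = 1074.052 (T − 26.6)
4714.6 − 44.6877 T = 1074.052 T − 28570
33284.6 = 1118.7397 T
T = 29.75 °C

T_f = 29.8 °C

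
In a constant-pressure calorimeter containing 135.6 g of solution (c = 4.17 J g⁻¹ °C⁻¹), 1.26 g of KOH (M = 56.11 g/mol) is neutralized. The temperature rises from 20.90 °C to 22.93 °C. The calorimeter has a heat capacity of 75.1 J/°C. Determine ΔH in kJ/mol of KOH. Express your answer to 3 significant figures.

ΔH = -57.9 kJ/mol

|ΔT| = |22.93 − 20.90| = 2.03 °C
|q_surr| = (135.6 × 4.17 + 75.1) × 2.03 = 640.552 × 2.03 = 1300 J
n(KOH) = 1.26 / 56.11 = 0.02246 mol
Temperature rose, so q_rxn = −|q_surr| = -1.300 kJ
ΔH = q_rxn / n = -57.88 kJ/mol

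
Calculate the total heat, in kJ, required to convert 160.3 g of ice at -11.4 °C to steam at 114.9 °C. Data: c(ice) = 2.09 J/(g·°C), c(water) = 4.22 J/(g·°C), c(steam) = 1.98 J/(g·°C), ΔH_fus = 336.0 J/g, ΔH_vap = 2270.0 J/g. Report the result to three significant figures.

q = 494 kJ

q1 (heat ice -11.4→0.0 °C): 160.3 × 2.09 × 11.4 = 3819 J
q2 (melt at 0 °C): 160.3 × 336.0 = 53861 J
q3 (heat water 0.0→100.0 °C): 160.3 × 4.22 × 100.0 = 67647 J
q4 (vaporize at 100 °C): 160.3 × 2270.0 = 363881 J
q5 (heat steam 100.0→114.9 °C): 160.3 × 1.98 × 14.9 = 4729 J
Total: 3819 + 53861 + 67647 + 363881 + 4729 = 493937 J = 494 kJ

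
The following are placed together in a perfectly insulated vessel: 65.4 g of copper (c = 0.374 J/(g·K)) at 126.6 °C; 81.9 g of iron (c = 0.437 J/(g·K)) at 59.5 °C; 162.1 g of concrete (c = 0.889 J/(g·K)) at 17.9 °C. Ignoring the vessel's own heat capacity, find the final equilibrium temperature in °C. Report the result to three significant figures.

Σ mᵢcᵢ(T − Tᵢ) = 0  ⇒  T = Σ mᵢcᵢTᵢ / Σ mᵢcᵢ
Σ mᵢcᵢ = 65.4×0.374 + 81.9×0.437 + 162.1×0.889 = 204.3568
Σ mᵢcᵢTᵢ = 24.4596×126.6 + 35.7903×59.5 + 144.1069×17.9 = 7805.6
T = 7805.6 / 204.3568 = 38.20 °C

T_f = 38.2 °C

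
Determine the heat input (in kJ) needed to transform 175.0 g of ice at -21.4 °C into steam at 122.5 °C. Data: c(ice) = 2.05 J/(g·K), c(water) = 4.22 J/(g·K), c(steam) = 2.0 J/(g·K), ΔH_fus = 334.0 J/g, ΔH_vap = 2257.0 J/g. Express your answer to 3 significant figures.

q1 (heat ice -21.4→0.0 °C): 175.0 × 2.05 × 21.4 = 7677 J
q2 (melt at 0 °C): 175.0 × 334.0 = 58450 J
q3 (heat water 0.0→100.0 °C): 175.0 × 4.22 × 100.0 = 73850 J
q4 (vaporize at 100 °C): 175.0 × 2257.0 = 394975 J
q5 (heat steam 100.0→122.5 °C): 175.0 × 2.0 × 22.5 = 7875 J
Total: 7677 + 58450 + 73850 + 394975 + 7875 = 542827 J = 543 kJ

q = 543 kJ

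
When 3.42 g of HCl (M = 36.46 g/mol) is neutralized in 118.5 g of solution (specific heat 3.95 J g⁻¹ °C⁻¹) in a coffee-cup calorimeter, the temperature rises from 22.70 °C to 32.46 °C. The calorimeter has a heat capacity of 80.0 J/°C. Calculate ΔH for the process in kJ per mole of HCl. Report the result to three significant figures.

|ΔT| = |32.46 − 22.70| = 9.76 °C
|q_surr| = (118.5 × 3.95 + 80.0) × 9.76 = 548.075 × 9.76 = 5349 J
n(HCl) = 3.42 / 36.46 = 0.09380 mol
Temperature rose, so q_rxn = −|q_surr| = -5.349 kJ
ΔH = q_rxn / n = -57.03 kJ/mol

ΔH = -57.0 kJ/mol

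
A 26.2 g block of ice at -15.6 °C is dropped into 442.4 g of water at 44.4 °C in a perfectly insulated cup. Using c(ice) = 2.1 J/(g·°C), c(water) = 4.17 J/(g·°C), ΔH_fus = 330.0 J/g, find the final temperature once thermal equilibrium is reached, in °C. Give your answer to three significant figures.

Heat to bring ice to 0 °C and melt it: q₁ = 26.2×2.1×15.6 + 26.2×330.0 = 9504.3 J
Heat the water can supply cooling to 0 °C: 442.4×4.17×44.4 = 81909.5 J > q₁, so all ice melts.
Energy balance: 442.4×4.17×(44.4 − T) = 9504.3 + 26.2×4.17×(T − 0)
1844.808(44.4 − T) = 9504.3 + 109.254 T
81909.5 − 9504.3 = 1954.062 T
T = 72405.2 / 1954.062 = 37.05 °C

T_f = 37.1 °C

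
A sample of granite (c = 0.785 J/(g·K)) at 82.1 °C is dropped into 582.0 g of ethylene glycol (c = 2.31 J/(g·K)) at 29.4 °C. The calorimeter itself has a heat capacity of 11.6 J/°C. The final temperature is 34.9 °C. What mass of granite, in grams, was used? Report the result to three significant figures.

m = 201 g

q_gained = (582.0 × 2.31 + 11.6) × (34.9 − 29.4) = 7458 J
q_lost = m × 0.785 × (82.1 − 34.9) = 37.052 m
m = 7458 / 37.052 = 201 g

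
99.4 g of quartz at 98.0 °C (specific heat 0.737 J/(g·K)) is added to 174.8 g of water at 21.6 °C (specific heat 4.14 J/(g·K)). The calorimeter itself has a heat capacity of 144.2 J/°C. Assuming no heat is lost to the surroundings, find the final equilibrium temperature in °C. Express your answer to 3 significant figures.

T_f = 27.5 °C

Heat lost by quartz = heat gained by water + calorimeter.
(99.4)(0.737)(98.0 − T) = [(174.8)(4.14) + 144.2](T − 21.6)
73.2578 (98.0 − T) = 867.872 (T − 21.6)
7179.3 − 73.2578 T = 867.872 T − 18746
25925.3 = 941.1298 T
T = 27.547 °C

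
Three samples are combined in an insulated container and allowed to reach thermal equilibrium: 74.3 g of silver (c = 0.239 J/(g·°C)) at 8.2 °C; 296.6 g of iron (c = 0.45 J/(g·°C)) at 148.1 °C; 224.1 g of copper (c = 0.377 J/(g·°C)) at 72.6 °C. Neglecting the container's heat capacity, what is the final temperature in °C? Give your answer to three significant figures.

Σ mᵢcᵢ(T − Tᵢ) = 0  ⇒  T = Σ mᵢcᵢTᵢ / Σ mᵢcᵢ
Σ mᵢcᵢ = 74.3×0.239 + 296.6×0.45 + 224.1×0.377 = 235.7134
Σ mᵢcᵢTᵢ = 17.7577×8.2 + 133.47×148.1 + 84.4857×72.6 = 26046
T = 26046 / 235.7134 = 110.499 °C

T_f = 110 °C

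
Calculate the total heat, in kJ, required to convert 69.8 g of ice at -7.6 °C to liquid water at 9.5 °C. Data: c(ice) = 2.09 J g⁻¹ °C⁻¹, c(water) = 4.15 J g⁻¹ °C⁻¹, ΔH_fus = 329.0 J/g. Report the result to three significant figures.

q1 (heat ice -7.6→0.0 °C): 69.8 × 2.09 × 7.6 = 1109 J
q2 (melt at 0 °C): 69.8 × 329.0 = 22964 J
q3 (heat water 0.0→9.5 °C): 69.8 × 4.15 × 9.5 = 2752 J
Total: 1109 + 22964 + 2752 = 26825 J = 26.8 kJ

q = 26.8 kJ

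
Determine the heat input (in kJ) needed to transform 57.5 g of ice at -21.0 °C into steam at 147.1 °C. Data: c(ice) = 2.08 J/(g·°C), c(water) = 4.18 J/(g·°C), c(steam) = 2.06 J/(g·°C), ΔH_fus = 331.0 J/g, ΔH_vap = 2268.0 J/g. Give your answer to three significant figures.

q1 (heat ice -21.0→0.0 °C): 57.5 × 2.08 × 21.0 = 2512 J
q2 (melt at 0 °C): 57.5 × 331.0 = 19033 J
q3 (heat water 0.0→100.0 °C): 57.5 × 4.18 × 100.0 = 24035 J
q4 (vaporize at 100 °C): 57.5 × 2268.0 = 130410 J
q5 (heat steam 100.0→147.1 °C): 57.5 × 2.06 × 47.1 = 5579 J
Total: 2512 + 19033 + 24035 + 130410 + 5579 = 181569 J = 182 kJ

q = 182 kJ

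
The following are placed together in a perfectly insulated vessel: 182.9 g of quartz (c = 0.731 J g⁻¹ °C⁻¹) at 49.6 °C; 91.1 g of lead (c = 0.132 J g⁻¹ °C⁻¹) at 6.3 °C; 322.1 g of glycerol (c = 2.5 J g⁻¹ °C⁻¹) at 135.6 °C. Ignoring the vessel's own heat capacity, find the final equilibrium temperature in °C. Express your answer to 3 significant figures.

Σ mᵢcᵢ(T − Tᵢ) = 0  ⇒  T = Σ mᵢcᵢTᵢ / Σ mᵢcᵢ
Σ mᵢcᵢ = 182.9×0.731 + 91.1×0.132 + 322.1×2.5 = 950.9751
Σ mᵢcᵢTᵢ = 133.6999×49.6 + 12.0252×6.3 + 805.25×135.6 = 115900
T = 115900 / 950.9751 = 121.9 °C

T_f = 122 °C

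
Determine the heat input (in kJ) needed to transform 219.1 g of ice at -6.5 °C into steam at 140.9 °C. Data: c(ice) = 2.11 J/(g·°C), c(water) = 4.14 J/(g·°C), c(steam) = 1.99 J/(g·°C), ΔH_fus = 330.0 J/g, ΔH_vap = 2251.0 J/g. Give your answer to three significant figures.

q = 677 kJ

q1 (heat ice -6.5→0.0 °C): 219.1 × 2.11 × 6.5 = 3005 J
q2 (melt at 0 °C): 219.1 × 330.0 = 72303 J
q3 (heat water 0.0→100.0 °C): 219.1 × 4.14 × 100.0 = 90707 J
q4 (vaporize at 100 °C): 219.1 × 2251.0 = 493194 J
q5 (heat steam 100.0→140.9 °C): 219.1 × 1.99 × 40.9 = 17833 J
Total: 3005 + 72303 + 90707 + 493194 + 17833 = 677042 J = 677 kJ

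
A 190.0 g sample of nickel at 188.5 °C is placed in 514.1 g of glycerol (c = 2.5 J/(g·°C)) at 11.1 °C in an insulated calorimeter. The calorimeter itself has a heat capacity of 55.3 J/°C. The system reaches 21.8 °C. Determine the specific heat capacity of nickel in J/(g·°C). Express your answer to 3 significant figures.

c = 0.453 J/(g·°C)

q_gained = (514.1 × 2.5 + 55.3) × (21.8 − 11.1) = 14340 J
q_lost = 190.0 × c × (188.5 − 21.8) = 31673 c
Set equal: c = 14340 / 31673 = 0.453 J/(g·°C)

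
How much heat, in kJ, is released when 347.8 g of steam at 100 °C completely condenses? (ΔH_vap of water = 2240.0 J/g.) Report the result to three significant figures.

q = 779 kJ

q = m × ΔH_vap = 347.8 × 2240.0 = 779100 J = 779 kJ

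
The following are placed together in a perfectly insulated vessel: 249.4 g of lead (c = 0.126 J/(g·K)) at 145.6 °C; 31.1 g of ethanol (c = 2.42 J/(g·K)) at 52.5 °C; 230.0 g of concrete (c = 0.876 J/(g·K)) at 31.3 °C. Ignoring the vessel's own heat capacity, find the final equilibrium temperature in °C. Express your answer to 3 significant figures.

Σ mᵢcᵢ(T − Tᵢ) = 0  ⇒  T = Σ mᵢcᵢTᵢ / Σ mᵢcᵢ
Σ mᵢcᵢ = 249.4×0.126 + 31.1×2.42 + 230.0×0.876 = 308.1664
Σ mᵢcᵢTᵢ = 31.4244×145.6 + 75.262×52.5 + 201.48×31.3 = 14833
T = 14833 / 308.1664 = 48.13 °C

T_f = 48.1 °C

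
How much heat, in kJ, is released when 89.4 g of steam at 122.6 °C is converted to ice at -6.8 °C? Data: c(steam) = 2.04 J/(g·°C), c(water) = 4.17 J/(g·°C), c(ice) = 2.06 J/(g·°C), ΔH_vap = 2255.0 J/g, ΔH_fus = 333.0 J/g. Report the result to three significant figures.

q1 (cool steam 122.6→100 °C): 89.4 × 2.04 × 22.6 = 4122 J
q2 (condense at 100 °C): 89.4 × 2255.0 = 201597 J
q3 (cool water 100→0 °C): 89.4 × 4.17 × 100.0 = 37280 J
q4 (freeze at 0 °C): 89.4 × 333.0 = 29770 J
q5 (cool ice 0→-6.8 °C): 89.4 × 2.06 × 6.8 = 1252 J
Total: 4122 + 201597 + 37280 + 29770 + 1252 = 274021 J = 274 kJ

q = 274 kJ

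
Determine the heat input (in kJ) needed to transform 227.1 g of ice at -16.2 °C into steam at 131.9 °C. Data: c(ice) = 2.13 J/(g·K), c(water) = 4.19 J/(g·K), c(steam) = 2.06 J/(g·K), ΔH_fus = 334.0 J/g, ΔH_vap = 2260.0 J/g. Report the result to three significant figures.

q = 707 kJ

q1 (heat ice -16.2→0.0 °C): 227.1 × 2.13 × 16.2 = 7836 J
q2 (melt at 0 °C): 227.1 × 334.0 = 75851 J
q3 (heat water 0.0→100.0 °C): 227.1 × 4.19 × 100.0 = 95155 J
q4 (vaporize at 100 °C): 227.1 × 2260.0 = 513246 J
q5 (heat steam 100.0→131.9 °C): 227.1 × 2.06 × 31.9 = 14924 J
Total: 7836 + 75851 + 95155 + 513246 + 14924 = 707012 J = 707 kJ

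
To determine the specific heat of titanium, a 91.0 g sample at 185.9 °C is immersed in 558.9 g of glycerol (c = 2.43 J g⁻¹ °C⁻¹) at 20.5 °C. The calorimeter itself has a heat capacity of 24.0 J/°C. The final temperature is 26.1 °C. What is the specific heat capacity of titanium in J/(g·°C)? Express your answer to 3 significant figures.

c = 0.532 J/(g·°C)

q_gained = (558.9 × 2.43 + 24.0) × (26.1 − 20.5) = 7740 J
q_lost = 91.0 × c × (185.9 − 26.1) = 14541.8 c
Set equal: c = 7740 / 14541.8 = 0.532 J/(g·°C)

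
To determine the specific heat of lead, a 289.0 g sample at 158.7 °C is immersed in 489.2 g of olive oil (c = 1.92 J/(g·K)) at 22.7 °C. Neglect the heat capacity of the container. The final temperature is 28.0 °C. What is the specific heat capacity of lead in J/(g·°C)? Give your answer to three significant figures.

c = 0.132 J/(g·°C)

q_gained = (489.2 × 1.92) × (28.0 − 22.7) = 4978 J
q_lost = 289.0 × c × (158.7 − 28.0) = 37772.3 c
Set equal: c = 4978 / 37772.3 = 0.132 J/(g·°C)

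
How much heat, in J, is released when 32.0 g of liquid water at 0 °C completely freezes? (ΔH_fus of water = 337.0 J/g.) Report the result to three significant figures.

q = m × ΔH_fus = 32.0 × 337.0 = 10780 J

q = 10800 J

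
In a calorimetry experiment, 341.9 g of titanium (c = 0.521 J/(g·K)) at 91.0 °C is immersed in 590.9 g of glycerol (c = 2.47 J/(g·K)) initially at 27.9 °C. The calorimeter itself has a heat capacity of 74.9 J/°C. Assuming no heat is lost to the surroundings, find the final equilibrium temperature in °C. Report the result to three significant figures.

Heat lost by titanium = heat gained by glycerol + calorimeter.
(341.9)(0.521)(91.0 − T) = [(590.9)(2.47) + 74.9](T − 27.9)
178.1299 (91.0 − T) = 1534.423 (T − 27.9)
16210 − 178.1299 T = 1534.423 T − 42810
59020 = 1712.5529 T
T = 34.46 °C

T_f = 34.5 °C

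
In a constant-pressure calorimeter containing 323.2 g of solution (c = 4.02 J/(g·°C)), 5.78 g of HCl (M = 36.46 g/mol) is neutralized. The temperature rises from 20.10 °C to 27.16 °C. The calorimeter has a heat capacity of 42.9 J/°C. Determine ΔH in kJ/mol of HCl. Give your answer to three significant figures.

ΔH = -59.8 kJ/mol

|ΔT| = |27.16 − 20.10| = 7.06 °C
|q_surr| = (323.2 × 4.02 + 42.9) × 7.06 = 1342.164 × 7.06 = 9476 J
n(HCl) = 5.78 / 36.46 = 0.1585 mol
Temperature rose, so q_rxn = −|q_surr| = -9.476 kJ
ΔH = q_rxn / n = -59.79 kJ/mol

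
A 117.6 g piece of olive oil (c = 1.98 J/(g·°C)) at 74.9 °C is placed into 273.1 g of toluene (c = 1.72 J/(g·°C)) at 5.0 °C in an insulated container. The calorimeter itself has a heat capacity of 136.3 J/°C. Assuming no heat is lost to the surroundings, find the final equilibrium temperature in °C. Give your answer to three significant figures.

Heat lost by olive oil = heat gained by toluene + calorimeter.
(117.6)(1.98)(74.9 − T) = [(273.1)(1.72) + 136.3](T − 5.0)
232.848 (74.9 − T) = 606.032 (T − 5.0)
17440 − 232.848 T = 606.032 T − 3030.2
20470.2 = 838.880 T
T = 24.40 °C

T_f = 24.4 °C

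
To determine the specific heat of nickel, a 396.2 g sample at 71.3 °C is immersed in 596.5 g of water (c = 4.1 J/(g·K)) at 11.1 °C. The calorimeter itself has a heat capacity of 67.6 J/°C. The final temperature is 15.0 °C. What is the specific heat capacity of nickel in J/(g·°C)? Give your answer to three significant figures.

c = 0.439 J/(g·°C)

q_gained = (596.5 × 4.1 + 67.6) × (15.0 − 11.1) = 9802 J
q_lost = 396.2 × c × (71.3 − 15.0) = 22306.06 c
Set equal: c = 9802 / 22306.06 = 0.439 J/(g·°C)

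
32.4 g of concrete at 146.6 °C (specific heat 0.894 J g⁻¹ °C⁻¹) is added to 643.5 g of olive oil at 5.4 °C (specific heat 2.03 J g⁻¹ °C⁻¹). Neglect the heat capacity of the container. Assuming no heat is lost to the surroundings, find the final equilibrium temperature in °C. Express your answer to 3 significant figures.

Heat lost by concrete = heat gained by olive oil.
(32.4)(0.894)(146.6 − T) = (643.5)(2.03)(T − 5.4)
28.9656 (146.6 − T) = 1306.305 (T − 5.4)
4246.4 − 28.9656 T = 1306.305 T − 7054.0
11300.4 = 1335.2706 T
T = 8.463 °C

T_f = 8.46 °C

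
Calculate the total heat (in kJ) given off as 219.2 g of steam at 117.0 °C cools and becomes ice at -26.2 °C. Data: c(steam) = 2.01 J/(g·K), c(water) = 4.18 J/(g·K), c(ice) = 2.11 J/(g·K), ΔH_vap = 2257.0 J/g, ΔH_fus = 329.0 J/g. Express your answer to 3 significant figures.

q1 (cool steam 117.0→100 °C): 219.2 × 2.01 × 17.0 = 7490 J
q2 (condense at 100 °C): 219.2 × 2257.0 = 494734 J
q3 (cool water 100→0 °C): 219.2 × 4.18 × 100.0 = 91626 J
q4 (freeze at 0 °C): 219.2 × 329.0 = 72117 J
q5 (cool ice 0→-26.2 °C): 219.2 × 2.11 × 26.2 = 12118 J
Total: 7490 + 494734 + 91626 + 72117 + 12118 = 678085 J = 678 kJ

q = 678 kJ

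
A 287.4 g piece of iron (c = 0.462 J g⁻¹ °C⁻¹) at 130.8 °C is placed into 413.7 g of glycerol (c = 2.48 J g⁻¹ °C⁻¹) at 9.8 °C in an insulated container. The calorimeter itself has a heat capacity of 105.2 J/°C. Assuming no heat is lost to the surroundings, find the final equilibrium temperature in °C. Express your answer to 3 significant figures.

Heat lost by iron = heat gained by glycerol + calorimeter.
(287.4)(0.462)(130.8 − T) = [(413.7)(2.48) + 105.2](T − 9.8)
132.7788 (130.8 − T) = 1131.176 (T − 9.8)
17367 − 132.7788 T = 1131.176 T − 11086
28453 = 1263.9548 T
T = 22.51 °C

T_f = 22.5 °C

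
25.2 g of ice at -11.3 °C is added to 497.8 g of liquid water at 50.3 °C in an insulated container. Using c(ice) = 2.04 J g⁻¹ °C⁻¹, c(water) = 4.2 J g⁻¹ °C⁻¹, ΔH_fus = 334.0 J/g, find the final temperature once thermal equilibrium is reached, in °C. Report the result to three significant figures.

T_f = 43.8 °C

Heat to bring ice to 0 °C and melt it: q₁ = 25.2×2.04×11.3 + 25.2×334.0 = 8997.7 J
Heat the water can supply cooling to 0 °C: 497.8×4.2×50.3 = 105165 J > q₁, so all ice melts.
Energy balance: 497.8×4.2×(50.3 − T) = 8997.7 + 25.2×4.2×(T − 0)
2090.76(50.3 − T) = 8997.7 + 105.84 T
105165 − 8997.7 = 2196.60 T
T = 96167.3 / 2196.60 = 43.78 °C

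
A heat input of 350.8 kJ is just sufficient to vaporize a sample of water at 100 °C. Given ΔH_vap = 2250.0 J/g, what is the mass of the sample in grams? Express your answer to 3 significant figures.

m = q / ΔH_vap = 350800 J / 2250.0 J/g = 156 g

m = 156 g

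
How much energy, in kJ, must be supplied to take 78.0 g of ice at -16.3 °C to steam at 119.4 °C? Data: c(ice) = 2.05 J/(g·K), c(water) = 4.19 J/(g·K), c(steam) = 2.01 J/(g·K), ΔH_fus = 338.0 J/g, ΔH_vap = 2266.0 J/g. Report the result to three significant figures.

q = 241 kJ

q1 (heat ice -16.3→0.0 °C): 78.0 × 2.05 × 16.3 = 2606 J
q2 (melt at 0 °C): 78.0 × 338.0 = 26364 J
q3 (heat water 0.0→100.0 °C): 78.0 × 4.19 × 100.0 = 32682 J
q4 (vaporize at 100 °C): 78.0 × 2266.0 = 176748 J
q5 (heat steam 100.0→119.4 °C): 78.0 × 2.01 × 19.4 = 3042 J
Total: 2606 + 26364 + 32682 + 176748 + 3042 = 241442 J = 241 kJ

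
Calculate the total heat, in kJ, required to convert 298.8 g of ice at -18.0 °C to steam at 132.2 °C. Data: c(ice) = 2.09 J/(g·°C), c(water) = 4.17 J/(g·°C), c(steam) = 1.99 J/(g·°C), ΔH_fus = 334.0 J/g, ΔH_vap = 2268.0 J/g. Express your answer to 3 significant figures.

q1 (heat ice -18.0→0.0 °C): 298.8 × 2.09 × 18.0 = 11241 J
q2 (melt at 0 °C): 298.8 × 334.0 = 99799 J
q3 (heat water 0.0→100.0 °C): 298.8 × 4.17 × 100.0 = 124600 J
q4 (vaporize at 100 °C): 298.8 × 2268.0 = 677678 J
q5 (heat steam 100.0→132.2 °C): 298.8 × 1.99 × 32.2 = 19147 J
Total: 11241 + 99799 + 124600 + 677678 + 19147 = 932465 J = 932 kJ

q = 932 kJ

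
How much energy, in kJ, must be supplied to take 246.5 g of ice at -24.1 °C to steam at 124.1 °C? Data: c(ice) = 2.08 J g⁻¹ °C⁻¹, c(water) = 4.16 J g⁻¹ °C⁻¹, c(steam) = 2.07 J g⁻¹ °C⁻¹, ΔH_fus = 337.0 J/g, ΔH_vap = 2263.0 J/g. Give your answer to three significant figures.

q = 768 kJ

q1 (heat ice -24.1→0.0 °C): 246.5 × 2.08 × 24.1 = 12357 J
q2 (melt at 0 °C): 246.5 × 337.0 = 83071 J
q3 (heat water 0.0→100.0 °C): 246.5 × 4.16 × 100.0 = 102544 J
q4 (vaporize at 100 °C): 246.5 × 2263.0 = 557830 J
q5 (heat steam 100.0→124.1 °C): 246.5 × 2.07 × 24.1 = 12297 J
Total: 12357 + 83071 + 102544 + 557830 + 12297 = 768099 J = 768 kJ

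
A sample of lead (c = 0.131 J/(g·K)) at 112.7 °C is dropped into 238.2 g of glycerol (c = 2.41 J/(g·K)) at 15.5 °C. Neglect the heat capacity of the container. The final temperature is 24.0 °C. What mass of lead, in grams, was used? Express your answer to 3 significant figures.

m = 420 g

q_gained = (238.2 × 2.41) × (24.0 − 15.5) = 4880 J
q_lost = m × 0.131 × (112.7 − 24.0) = 11.6197 m
m = 4880 / 11.6197 = 420 g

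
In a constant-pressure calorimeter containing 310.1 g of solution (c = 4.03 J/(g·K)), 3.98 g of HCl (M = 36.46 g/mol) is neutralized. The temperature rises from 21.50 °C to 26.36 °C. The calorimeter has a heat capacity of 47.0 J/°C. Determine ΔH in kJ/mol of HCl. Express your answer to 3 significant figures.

ΔH = -57.7 kJ/mol

|ΔT| = |26.36 − 21.50| = 4.86 °C
|q_surr| = (310.1 × 4.03 + 47.0) × 4.86 = 1296.703 × 4.86 = 6302 J
n(HCl) = 3.98 / 36.46 = 0.1092 mol
Temperature rose, so q_rxn = −|q_surr| = -6.302 kJ
ΔH = q_rxn / n = -57.71 kJ/mol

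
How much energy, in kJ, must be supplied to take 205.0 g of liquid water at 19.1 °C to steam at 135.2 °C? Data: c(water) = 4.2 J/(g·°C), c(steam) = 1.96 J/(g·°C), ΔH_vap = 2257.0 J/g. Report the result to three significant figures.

q1 (heat water 19.1→100.0 °C): 205.0 × 4.2 × 80.9 = 69655 J
q2 (vaporize at 100 °C): 205.0 × 2257.0 = 462685 J
q3 (heat steam 100.0→135.2 °C): 205.0 × 1.96 × 35.2 = 14143 J
Total: 69655 + 462685 + 14143 = 546483 J = 546 kJ

q = 546 kJ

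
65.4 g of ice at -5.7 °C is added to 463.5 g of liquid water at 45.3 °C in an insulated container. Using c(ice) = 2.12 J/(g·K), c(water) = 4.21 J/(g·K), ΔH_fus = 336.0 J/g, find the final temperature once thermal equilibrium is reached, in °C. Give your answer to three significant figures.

T_f = 29.5 °C

Heat to bring ice to 0 °C and melt it: q₁ = 65.4×2.12×5.7 + 65.4×336.0 = 22765 J
Heat the water can supply cooling to 0 °C: 463.5×4.21×45.3 = 88395.5 J > q₁, so all ice melts.
Energy balance: 463.5×4.21×(45.3 − T) = 22765 + 65.4×4.21×(T − 0)
1951.335(45.3 − T) = 22765 + 275.334 T
88395.5 − 22765 = 2226.669 T
T = 65630.5 / 2226.669 = 29.47 °C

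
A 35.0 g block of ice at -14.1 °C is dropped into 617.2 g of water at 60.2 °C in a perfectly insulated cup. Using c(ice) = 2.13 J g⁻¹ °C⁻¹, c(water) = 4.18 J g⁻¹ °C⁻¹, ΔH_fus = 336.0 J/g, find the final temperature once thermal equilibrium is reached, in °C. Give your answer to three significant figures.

T_f = 52.3 °C

Heat to bring ice to 0 °C and melt it: q₁ = 35.0×2.13×14.1 + 35.0×336.0 = 12811 J
Heat the water can supply cooling to 0 °C: 617.2×4.18×60.2 = 155310 J > q₁, so all ice melts.
Energy balance: 617.2×4.18×(60.2 − T) = 12811 + 35.0×4.18×(T − 0)
2579.896(60.2 − T) = 12811 + 146.3 T
155310 − 12811 = 2726.196 T
T = 142499 / 2726.196 = 52.27 °C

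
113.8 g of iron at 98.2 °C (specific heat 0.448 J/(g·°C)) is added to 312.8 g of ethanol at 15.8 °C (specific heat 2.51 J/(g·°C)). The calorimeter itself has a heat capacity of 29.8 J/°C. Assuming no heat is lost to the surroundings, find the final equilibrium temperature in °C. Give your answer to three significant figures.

T_f = 20.7 °C

Heat lost by iron = heat gained by ethanol + calorimeter.
(113.8)(0.448)(98.2 − T) = [(312.8)(2.51) + 29.8](T − 15.8)
50.9824 (98.2 − T) = 814.928 (T − 15.8)
5006.5 − 50.9824 T = 814.928 T − 12876
17882.5 = 865.9104 T
T = 20.65 °C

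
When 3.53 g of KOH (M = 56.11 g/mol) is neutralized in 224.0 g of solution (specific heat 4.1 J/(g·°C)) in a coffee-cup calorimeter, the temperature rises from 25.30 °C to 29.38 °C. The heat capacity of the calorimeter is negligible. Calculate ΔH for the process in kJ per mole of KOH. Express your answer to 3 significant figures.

ΔH = -59.6 kJ/mol

|ΔT| = |29.38 − 25.30| = 4.08 °C
|q_surr| = (224.0 × 4.1) × 4.08 = 918.4 × 4.08 = 3747 J
n(KOH) = 3.53 / 56.11 = 0.06291 mol
Temperature rose, so q_rxn = −|q_surr| = -3.747 kJ
ΔH = q_rxn / n = -59.56 kJ/mol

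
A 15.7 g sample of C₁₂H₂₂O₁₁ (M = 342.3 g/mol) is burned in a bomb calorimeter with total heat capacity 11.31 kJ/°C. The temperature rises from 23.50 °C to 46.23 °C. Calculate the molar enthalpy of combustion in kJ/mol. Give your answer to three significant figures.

ΔT = 46.23 − 23.50 = 22.73 °C
q_cal = C_cal × ΔT = 11.31 × 22.73 = 257.0763 kJ
n = 15.7 / 342.3 = 0.04587 mol
q_rxn = −q_cal = -257.0763 kJ
ΔH = -257.0763 / 0.04587 = -5604 kJ/mol

ΔH = -5600 kJ/mol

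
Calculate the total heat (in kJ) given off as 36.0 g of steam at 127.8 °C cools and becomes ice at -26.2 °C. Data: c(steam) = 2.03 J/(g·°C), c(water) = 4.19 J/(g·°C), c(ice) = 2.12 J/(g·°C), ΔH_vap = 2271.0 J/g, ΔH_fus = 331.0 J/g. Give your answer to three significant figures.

q1 (cool steam 127.8→100 °C): 36.0 × 2.03 × 27.8 = 2032 J
q2 (condense at 100 °C): 36.0 × 2271.0 = 81756 J
q3 (cool water 100→0 °C): 36.0 × 4.19 × 100.0 = 15084 J
q4 (freeze at 0 °C): 36.0 × 331.0 = 11916 J
q5 (cool ice 0→-26.2 °C): 36.0 × 2.12 × 26.2 = 2000 J
Total: 2032 + 81756 + 15084 + 11916 + 2000 = 112788 J = 113 kJ

q = 113 kJ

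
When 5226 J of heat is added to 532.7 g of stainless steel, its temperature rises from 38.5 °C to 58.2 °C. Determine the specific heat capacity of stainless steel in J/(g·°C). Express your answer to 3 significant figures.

c = q / (m ΔT) = 5226 / (532.7 × 19.7)
c = 5226 / 10494.19 = 0.498 J/(g·°C)

c = 0.498 J/(g·°C)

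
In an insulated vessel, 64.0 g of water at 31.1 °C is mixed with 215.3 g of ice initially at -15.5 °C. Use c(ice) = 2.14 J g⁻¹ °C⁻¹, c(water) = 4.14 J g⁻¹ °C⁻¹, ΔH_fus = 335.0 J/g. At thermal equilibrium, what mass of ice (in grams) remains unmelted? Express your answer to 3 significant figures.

m_ice remaining = 212 g

Heat to warm all ice to 0 °C: 215.3×2.14×15.5 = 7141.5 J
Heat released by water cooling to 0 °C: 64.0×4.14×31.1 = 8240.3 J
8240.3 J < 7141.5 + 215.3×335.0 = 79267.0 J, so not all ice melts; final T = 0 °C.
Heat left for melting: 8240.3 − 7141.5 = 1098.8 J
Mass melted = 1098.8 / 335.0 = 3.280 g
Ice remaining = 215.3 − 3.280 = 212.020 g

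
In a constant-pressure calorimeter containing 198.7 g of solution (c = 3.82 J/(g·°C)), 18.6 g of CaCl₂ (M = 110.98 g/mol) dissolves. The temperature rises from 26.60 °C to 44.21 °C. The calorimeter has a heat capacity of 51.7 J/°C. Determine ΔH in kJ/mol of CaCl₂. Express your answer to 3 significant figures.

|ΔT| = |44.21 − 26.60| = 17.61 °C
|q_surr| = (198.7 × 3.82 + 51.7) × 17.61 = 810.734 × 17.61 = 14280 J
n(CaCl₂) = 18.6 / 110.98 = 0.1676 mol
Temperature rose, so q_rxn = −|q_surr| = -14.28 kJ
ΔH = q_rxn / n = -85.20 kJ/mol

ΔH = -85.2 kJ/mol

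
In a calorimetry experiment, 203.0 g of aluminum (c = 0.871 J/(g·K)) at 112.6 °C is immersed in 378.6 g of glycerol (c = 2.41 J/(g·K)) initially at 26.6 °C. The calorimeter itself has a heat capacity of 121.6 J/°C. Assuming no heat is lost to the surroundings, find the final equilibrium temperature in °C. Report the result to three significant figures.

Heat lost by aluminum = heat gained by glycerol + calorimeter.
(203.0)(0.871)(112.6 − T) = [(378.6)(2.41) + 121.6](T − 26.6)
176.813 (112.6 − T) = 1034.026 (T − 26.6)
19909 − 176.813 T = 1034.026 T − 27505
47414 = 1210.839 T
T = 39.16 °C

T_f = 39.2 °C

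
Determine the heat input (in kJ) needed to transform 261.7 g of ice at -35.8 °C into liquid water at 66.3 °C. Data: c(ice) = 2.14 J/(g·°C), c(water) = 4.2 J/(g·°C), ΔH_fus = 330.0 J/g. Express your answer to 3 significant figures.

q1 (heat ice -35.8→0.0 °C): 261.7 × 2.14 × 35.8 = 20049 J
q2 (melt at 0 °C): 261.7 × 330.0 = 86361 J
q3 (heat water 0.0→66.3 °C): 261.7 × 4.2 × 66.3 = 72873 J
Total: 20049 + 86361 + 72873 = 179283 J = 179 kJ

q = 179 kJ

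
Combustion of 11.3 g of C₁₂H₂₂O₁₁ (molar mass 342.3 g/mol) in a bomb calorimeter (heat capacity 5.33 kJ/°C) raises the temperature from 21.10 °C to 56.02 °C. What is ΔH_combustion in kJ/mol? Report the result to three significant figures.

ΔH = -5640 kJ/mol

ΔT = 56.02 − 21.10 = 34.92 °C
q_cal = C_cal × ΔT = 5.33 × 34.92 = 186.1236 kJ
n = 11.3 / 342.3 = 0.03301 mol
q_rxn = −q_cal = -186.1236 kJ
ΔH = -186.1236 / 0.03301 = -5638 kJ/mol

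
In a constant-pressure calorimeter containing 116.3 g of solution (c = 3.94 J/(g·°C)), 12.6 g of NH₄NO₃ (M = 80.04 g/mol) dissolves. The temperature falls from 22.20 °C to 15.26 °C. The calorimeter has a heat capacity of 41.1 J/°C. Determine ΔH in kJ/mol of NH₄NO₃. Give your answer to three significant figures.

|ΔT| = |15.26 − 22.20| = 6.94 °C
|q_surr| = (116.3 × 3.94 + 41.1) × 6.94 = 499.322 × 6.94 = 3465 J
n(NH₄NO₃) = 12.6 / 80.04 = 0.1574 mol
Temperature fell, so q_rxn = +|q_surr| = 3.465 kJ
ΔH = q_rxn / n = 22.01 kJ/mol

ΔH = 22.0 kJ/mol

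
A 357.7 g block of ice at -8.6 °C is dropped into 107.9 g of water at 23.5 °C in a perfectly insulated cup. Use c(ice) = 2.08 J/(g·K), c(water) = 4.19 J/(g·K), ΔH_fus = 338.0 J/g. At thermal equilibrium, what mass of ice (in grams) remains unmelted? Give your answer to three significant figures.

Heat to warm all ice to 0 °C: 357.7×2.08×8.6 = 6398.5 J
Heat released by water cooling to 0 °C: 107.9×4.19×23.5 = 10624 J
10624 J < 6398.5 + 357.7×338.0 = 127301.1 J, so not all ice melts; final T = 0 °C.
Heat left for melting: 10624 − 6398.5 = 4225.5 J
Mass melted = 4225.5 / 338.0 = 12.50 g
Ice remaining = 357.7 − 12.50 = 345.20 g

m_ice remaining = 345 g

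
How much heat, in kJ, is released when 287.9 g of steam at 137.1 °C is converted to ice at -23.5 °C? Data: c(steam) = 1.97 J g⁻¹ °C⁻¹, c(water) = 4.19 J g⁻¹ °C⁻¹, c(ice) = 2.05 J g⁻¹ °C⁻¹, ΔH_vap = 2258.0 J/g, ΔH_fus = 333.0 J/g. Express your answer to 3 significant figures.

q1 (cool steam 137.1→100 °C): 287.9 × 1.97 × 37.1 = 21042 J
q2 (condense at 100 °C): 287.9 × 2258.0 = 650078 J
q3 (cool water 100→0 °C): 287.9 × 4.19 × 100.0 = 120630 J
q4 (freeze at 0 °C): 287.9 × 333.0 = 95871 J
q5 (cool ice 0→-23.5 °C): 287.9 × 2.05 × 23.5 = 13870 J
Total: 21042 + 650078 + 120630 + 95871 + 13870 = 901491 J = 901 kJ

q = 901 kJ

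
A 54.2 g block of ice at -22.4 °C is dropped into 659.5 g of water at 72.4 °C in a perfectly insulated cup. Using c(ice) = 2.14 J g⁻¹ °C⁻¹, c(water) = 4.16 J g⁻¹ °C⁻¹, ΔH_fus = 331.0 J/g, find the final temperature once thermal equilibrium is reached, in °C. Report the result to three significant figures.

Heat to bring ice to 0 °C and melt it: q₁ = 54.2×2.14×22.4 + 54.2×331.0 = 20538 J
Heat the water can supply cooling to 0 °C: 659.5×4.16×72.4 = 198631 J > q₁, so all ice melts.
Energy balance: 659.5×4.16×(72.4 − T) = 20538 + 54.2×4.16×(T − 0)
2743.52(72.4 − T) = 20538 + 225.472 T
198631 − 20538 = 2968.992 T
T = 178093 / 2968.992 = 59.98 °C

T_f = 60.0 °C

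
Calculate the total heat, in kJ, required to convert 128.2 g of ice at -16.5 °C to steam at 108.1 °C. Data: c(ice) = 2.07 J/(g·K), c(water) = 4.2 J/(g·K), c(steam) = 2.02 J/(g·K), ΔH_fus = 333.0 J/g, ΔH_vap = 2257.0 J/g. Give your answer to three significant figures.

q = 392 kJ

q1 (heat ice -16.5→0.0 °C): 128.2 × 2.07 × 16.5 = 4379 J
q2 (melt at 0 °C): 128.2 × 333.0 = 42691 J
q3 (heat water 0.0→100.0 °C): 128.2 × 4.2 × 100.0 = 53844 J
q4 (vaporize at 100 °C): 128.2 × 2257.0 = 289347 J
q5 (heat steam 100.0→108.1 °C): 128.2 × 2.02 × 8.1 = 2098 J
Total: 4379 + 42691 + 53844 + 289347 + 2098 = 392359 J = 392 kJ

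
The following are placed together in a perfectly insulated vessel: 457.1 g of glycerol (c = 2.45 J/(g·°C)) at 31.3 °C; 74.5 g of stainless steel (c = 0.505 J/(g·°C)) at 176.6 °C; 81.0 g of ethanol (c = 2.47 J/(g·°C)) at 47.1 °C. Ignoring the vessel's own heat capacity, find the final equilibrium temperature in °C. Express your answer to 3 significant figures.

T_f = 37.7 °C

Σ mᵢcᵢ(T − Tᵢ) = 0  ⇒  T = Σ mᵢcᵢTᵢ / Σ mᵢcᵢ
Σ mᵢcᵢ = 457.1×2.45 + 74.5×0.505 + 81.0×2.47 = 1357.5875
Σ mᵢcᵢTᵢ = 1119.895×31.3 + 37.6225×176.6 + 200.07×47.1 = 51120
T = 51120 / 1357.5875 = 37.66 °C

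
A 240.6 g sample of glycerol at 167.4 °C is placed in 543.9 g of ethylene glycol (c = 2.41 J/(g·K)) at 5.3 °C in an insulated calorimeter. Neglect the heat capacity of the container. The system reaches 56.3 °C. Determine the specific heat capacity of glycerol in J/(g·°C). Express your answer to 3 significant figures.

q_gained = (543.9 × 2.41) × (56.3 − 5.3) = 66850 J
q_lost = 240.6 × c × (167.4 − 56.3) = 26730.66 c
Set equal: c = 66850 / 26730.66 = 2.50 J/(g·°C)

c = 2.50 J/(g·°C)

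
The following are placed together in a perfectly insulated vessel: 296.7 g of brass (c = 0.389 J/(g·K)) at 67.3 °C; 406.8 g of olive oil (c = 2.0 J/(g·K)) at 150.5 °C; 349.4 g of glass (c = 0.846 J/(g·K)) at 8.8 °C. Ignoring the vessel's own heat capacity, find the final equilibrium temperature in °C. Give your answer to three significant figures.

T_f = 108 °C

Σ mᵢcᵢ(T − Tᵢ) = 0  ⇒  T = Σ mᵢcᵢTᵢ / Σ mᵢcᵢ
Σ mᵢcᵢ = 296.7×0.389 + 406.8×2.0 + 349.4×0.846 = 1224.6087
Σ mᵢcᵢTᵢ = 115.4163×67.3 + 813.6×150.5 + 295.5924×8.8 = 132820
T = 132820 / 1224.6087 = 108.46 °C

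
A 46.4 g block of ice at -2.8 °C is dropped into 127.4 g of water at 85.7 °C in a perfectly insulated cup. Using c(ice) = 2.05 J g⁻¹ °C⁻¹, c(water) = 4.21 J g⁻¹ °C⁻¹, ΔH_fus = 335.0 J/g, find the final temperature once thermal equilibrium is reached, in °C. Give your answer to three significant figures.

T_f = 41.2 °C

Heat to bring ice to 0 °C and melt it: q₁ = 46.4×2.05×2.8 + 46.4×335.0 = 15810 J
Heat the water can supply cooling to 0 °C: 127.4×4.21×85.7 = 45965.5 J > q₁, so all ice melts.
Energy balance: 127.4×4.21×(85.7 − T) = 15810 + 46.4×4.21×(T − 0)
536.354(85.7 − T) = 15810 + 195.344 T
45965.5 − 15810 = 731.698 T
T = 30155.5 / 731.698 = 41.21 °C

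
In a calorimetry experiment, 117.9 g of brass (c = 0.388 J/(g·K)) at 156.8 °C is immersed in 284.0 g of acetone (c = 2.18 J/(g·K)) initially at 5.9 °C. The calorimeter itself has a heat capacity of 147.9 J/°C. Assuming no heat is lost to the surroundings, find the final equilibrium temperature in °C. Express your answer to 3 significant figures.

T_f = 14.4 °C

Heat lost by brass = heat gained by acetone + calorimeter.
(117.9)(0.388)(156.8 − T) = [(284.0)(2.18) + 147.9](T − 5.9)
45.7452 (156.8 − T) = 767.02 (T − 5.9)
7172.8 − 45.7452 T = 767.02 T − 4525.4
11698.2 = 812.7652 T
T = 14.39 °C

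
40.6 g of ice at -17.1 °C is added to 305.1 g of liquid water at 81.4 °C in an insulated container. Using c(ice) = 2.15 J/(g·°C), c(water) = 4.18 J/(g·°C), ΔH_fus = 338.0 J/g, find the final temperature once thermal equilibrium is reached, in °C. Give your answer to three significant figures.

Heat to bring ice to 0 °C and melt it: q₁ = 40.6×2.15×17.1 + 40.6×338.0 = 15215 J
Heat the water can supply cooling to 0 °C: 305.1×4.18×81.4 = 103811 J > q₁, so all ice melts.
Energy balance: 305.1×4.18×(81.4 − T) = 15215 + 40.6×4.18×(T − 0)
1275.318(81.4 − T) = 15215 + 169.708 T
103811 − 15215 = 1445.026 T
T = 88596 / 1445.026 = 61.31 °C

T_f = 61.3 °C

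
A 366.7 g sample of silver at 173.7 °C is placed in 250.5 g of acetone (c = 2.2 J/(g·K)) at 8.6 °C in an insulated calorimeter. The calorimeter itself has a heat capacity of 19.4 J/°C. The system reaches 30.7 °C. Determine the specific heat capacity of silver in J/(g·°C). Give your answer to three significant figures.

c = 0.240 J/(g·°C)

q_gained = (250.5 × 2.2 + 19.4) × (30.7 − 8.6) = 12610 J
q_lost = 366.7 × c × (173.7 − 30.7) = 52438.1 c
Set equal: c = 12610 / 52438.1 = 0.240 J/(g·°C)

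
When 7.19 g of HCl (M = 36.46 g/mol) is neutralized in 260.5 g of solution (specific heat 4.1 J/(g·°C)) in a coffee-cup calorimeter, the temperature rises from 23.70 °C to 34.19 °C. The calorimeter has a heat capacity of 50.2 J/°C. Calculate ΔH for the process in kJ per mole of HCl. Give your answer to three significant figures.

|ΔT| = |34.19 − 23.70| = 10.49 °C
|q_surr| = (260.5 × 4.1 + 50.2) × 10.49 = 1118.25 × 10.49 = 11730 J
n(HCl) = 7.19 / 36.46 = 0.1972 mol
Temperature rose, so q_rxn = −|q_surr| = -11.73 kJ
ΔH = q_rxn / n = -59.48 kJ/mol

ΔH = -59.5 kJ/mol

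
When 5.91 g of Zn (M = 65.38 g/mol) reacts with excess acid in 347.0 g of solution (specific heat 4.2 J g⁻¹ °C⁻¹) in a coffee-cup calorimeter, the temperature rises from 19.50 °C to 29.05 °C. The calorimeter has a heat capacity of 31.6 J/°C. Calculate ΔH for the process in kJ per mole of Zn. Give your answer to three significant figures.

ΔH = -157 kJ/mol

|ΔT| = |29.05 − 19.50| = 9.55 °C
|q_surr| = (347.0 × 4.2 + 31.6) × 9.55 = 1489.0 × 9.55 = 14220 J
n(Zn) = 5.91 / 65.38 = 0.09039 mol
Temperature rose, so q_rxn = −|q_surr| = -14.22 kJ
ΔH = q_rxn / n = -157.3 kJ/mol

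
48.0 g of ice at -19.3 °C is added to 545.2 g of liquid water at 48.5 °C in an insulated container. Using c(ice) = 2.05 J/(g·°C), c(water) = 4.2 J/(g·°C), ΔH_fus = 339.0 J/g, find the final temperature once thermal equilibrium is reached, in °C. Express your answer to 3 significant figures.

T_f = 37.3 °C

Heat to bring ice to 0 °C and melt it: q₁ = 48.0×2.05×19.3 + 48.0×339.0 = 18171 J
Heat the water can supply cooling to 0 °C: 545.2×4.2×48.5 = 111057 J > q₁, so all ice melts.
Energy balance: 545.2×4.2×(48.5 − T) = 18171 + 48.0×4.2×(T − 0)
2289.84(48.5 − T) = 18171 + 201.6 T
111057 − 18171 = 2491.44 T
T = 92886 / 2491.44 = 37.28 °C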